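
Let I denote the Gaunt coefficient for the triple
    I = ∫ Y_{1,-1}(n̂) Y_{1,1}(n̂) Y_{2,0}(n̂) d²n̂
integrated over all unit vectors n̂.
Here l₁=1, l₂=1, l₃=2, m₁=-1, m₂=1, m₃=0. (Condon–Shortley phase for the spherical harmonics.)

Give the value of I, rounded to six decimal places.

m-sum 0 ✓  L=4 even ✓  0≤2≤2 ✓
Π(2lᵢ+1) = 3×3×5 = 45
triangle coeff Δ(1,1,2) = 1/30
Σ_t [0,0]: t=0:+1/1 = 1/1
(3j)²=2/15 [(1 1 2; 0 0 0)], sign=+1
Σ_t [0,0]: t=0:+1/4 = 1/4
(3j)²=1/30 [(1 1 2; -1 1 0)], sign=+1
⇒ 4πI² = 1/5
I = (+1)√(1/5/(4π)) = 0.12615663

0.126157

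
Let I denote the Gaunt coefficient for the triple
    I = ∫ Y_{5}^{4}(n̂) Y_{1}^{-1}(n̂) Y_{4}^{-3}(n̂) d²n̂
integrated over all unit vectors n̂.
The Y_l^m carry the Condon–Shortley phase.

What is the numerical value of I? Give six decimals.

m-sum 0 ✓  L=10 even ✓  4≤4≤6 ✓
Π(2lᵢ+1) = 11×3×9 = 297
triangle coeff Δ(5,1,4) = 1/495
Σ_t [1,1]: t=1:−1/576 = -1/576
(3j)²=5/99 [(5 1 4; 0 0 0)], sign=-1
Σ_t [0,0]: t=0:+1/10080 = 1/10080
(3j)²=4/55 [(5 1 4; 4 -1 -3)], sign=-1
⇒ 4πI² = 12/11
I = (+1)√(12/11/(4π)) = 0.29463840

0.294638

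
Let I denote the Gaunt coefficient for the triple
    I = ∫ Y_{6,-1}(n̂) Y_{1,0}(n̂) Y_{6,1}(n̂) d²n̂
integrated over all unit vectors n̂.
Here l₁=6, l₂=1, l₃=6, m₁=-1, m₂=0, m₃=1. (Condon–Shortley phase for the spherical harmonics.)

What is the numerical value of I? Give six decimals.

Σlᵢ=13 odd — θ-integrand is odd under cosθ→−cosθ; I=0

0.000000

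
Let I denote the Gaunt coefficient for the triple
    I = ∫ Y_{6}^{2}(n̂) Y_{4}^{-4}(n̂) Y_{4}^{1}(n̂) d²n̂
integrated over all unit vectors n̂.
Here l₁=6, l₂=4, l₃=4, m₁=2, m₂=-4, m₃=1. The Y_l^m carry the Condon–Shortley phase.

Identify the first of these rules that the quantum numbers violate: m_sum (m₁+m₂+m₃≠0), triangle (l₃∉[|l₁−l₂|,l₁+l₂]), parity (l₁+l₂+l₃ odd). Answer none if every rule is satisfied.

azimuthal sum: 2 − 4 + 1 = -1  ✗
2 ≤ 4 ≤ 10 (triangle on l)
L = 6 + 4 + 4 = 14 (even)

m_sum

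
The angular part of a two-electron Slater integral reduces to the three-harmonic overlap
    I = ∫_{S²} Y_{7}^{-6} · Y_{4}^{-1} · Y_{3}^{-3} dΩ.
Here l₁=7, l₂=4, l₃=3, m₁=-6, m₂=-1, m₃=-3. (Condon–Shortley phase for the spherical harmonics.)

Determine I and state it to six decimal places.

-6 − 1 − 3 = -10 ≠ 0: azimuthal integral kills it; I = 0

0.000000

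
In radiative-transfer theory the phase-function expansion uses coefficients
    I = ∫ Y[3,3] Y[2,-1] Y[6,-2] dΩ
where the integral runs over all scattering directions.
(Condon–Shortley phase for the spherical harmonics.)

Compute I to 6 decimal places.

triangle: need 1≤l₃≤5, have 6; I=0

0.000000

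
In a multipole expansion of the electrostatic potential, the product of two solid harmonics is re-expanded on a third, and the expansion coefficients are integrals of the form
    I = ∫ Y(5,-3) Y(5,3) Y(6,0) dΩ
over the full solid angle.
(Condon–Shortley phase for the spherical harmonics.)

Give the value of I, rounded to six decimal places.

0.088978

Checks pass: Σm=0; 16 even; l₃=6∈[0,10].
(2·5+1)(2·5+1)(2·6+1) = 1573
Δ: 4! 6! 6! / 17! → 1/28588560
sum: t=0:+1/345600 t=1:−1/13824 t=2:+1/5184 t=3:−1/13824 t=4:+1/345600 = 7/129600
3j²(5 5 6; 0 0 0) = Δ·Π!·Σ² = 80/7293  (sign +1)
sum: t=2:+1/2073600 t=3:−1/86400 t=4:+1/55296 = 29/4147200
3j²(5 5 6; -3 3 0) = Δ·Π!·Σ² = 841/145860  (sign +1)
combine: 4πI² = 1573·80/7293·841/145860 = 3364/33813
take √, sign +1: I = 0.08897771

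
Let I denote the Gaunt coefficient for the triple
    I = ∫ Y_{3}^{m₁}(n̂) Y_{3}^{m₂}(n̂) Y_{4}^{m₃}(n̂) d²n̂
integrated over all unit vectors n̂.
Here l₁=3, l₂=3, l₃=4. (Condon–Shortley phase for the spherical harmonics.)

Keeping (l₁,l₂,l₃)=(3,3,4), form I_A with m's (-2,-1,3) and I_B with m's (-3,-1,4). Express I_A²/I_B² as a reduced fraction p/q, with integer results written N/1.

Same 3,3,4: normalisation and zero-m 3j drop out of the ratio.
A: Δ: 2! 4! 4! / 11! → 1/34650; sum: t=1:−1/144 t=2:+1/288 = -1/288; 3j²(3 3 4; -2 -1 3) = Δ·Π!·Σ² = 1/99  (sign +1)
B: Δ: 2! 4! 4! / 11! → 1/34650; sum: t=2:+1/1152 = 1/1152; 3j²(3 3 4; -3 -1 4) = Δ·Π!·Σ² = 1/33  (sign +1)
I_A²/I_B² = (1/99)/(1/33) = 1/3

1/3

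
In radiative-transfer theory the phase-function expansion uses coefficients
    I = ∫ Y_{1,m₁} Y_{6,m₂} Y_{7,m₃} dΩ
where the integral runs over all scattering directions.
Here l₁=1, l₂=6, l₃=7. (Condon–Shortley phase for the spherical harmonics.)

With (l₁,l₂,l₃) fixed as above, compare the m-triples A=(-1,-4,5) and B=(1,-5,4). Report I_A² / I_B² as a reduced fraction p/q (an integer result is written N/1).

22/1

Shared (l₁,l₂,l₃)=(1,6,7): N and (l;000)² cancel in I_A²/I_B².
A: Δ = 0!·2!·12!/15! = 1/1365; Racah Σ t=0..0: t=0:+1/14515200 = 1/14515200; ⇒ 3j(1 6 7; -1 -4 5)² = 22/455, sgn +1
B: Δ = 0!·2!·12!/15! = 1/1365; Racah Σ t=0..0: t=0:+1/79833600 = 1/79833600; ⇒ 3j(1 6 7; 1 -5 4)² = 1/455, sgn -1
I_A²/I_B² = (22/455)/(1/455) = 22/1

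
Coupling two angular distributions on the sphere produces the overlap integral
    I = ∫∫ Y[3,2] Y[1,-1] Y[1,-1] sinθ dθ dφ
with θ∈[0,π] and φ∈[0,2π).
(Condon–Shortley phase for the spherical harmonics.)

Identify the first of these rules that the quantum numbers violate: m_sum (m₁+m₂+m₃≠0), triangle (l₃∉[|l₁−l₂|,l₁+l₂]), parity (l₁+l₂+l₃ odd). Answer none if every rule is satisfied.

triangle

Σmᵢ = 0  ✓
l₃∈[|l₁−l₂|,l₁+l₂]=[2,4], have l₃=1  ✗
Σlᵢ = 5 ⇒ odd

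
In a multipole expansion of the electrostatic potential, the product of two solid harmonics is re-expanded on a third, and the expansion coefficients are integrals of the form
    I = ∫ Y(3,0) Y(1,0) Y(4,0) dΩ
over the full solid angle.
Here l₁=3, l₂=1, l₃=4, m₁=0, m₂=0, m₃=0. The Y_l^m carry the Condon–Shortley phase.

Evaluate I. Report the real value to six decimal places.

Checks pass: Σm=0; 8 even; l₃=4∈[2,4].
(2·3+1)(2·1+1)(2·4+1) = 189
Δ: 0! 6! 2! / 9! → 1/252
sum: t=0:+1/36 = 1/36
3j²(3 1 4; 0 0 0) = Δ·Π!·Σ² = 4/63  (sign +1)
(m-triple is (0,0,0) — same symbol as above.)
combine: 4πI² = 189·4/63·4/63 = 16/21
take √, sign +1: I = 0.24623252

0.246233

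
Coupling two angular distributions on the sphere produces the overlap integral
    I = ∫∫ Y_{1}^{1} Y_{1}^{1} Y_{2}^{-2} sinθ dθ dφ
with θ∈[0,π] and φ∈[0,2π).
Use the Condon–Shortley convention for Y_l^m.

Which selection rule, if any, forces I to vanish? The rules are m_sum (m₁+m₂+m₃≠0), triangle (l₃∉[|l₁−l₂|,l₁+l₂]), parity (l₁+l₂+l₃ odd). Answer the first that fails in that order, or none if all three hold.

azimuthal sum: 1 + 1 − 2 = 0  ✓
0 ≤ 2 ≤ 2 (triangle on l)  ✓
L = 1 + 1 + 2 = 4 (even)  ✓

none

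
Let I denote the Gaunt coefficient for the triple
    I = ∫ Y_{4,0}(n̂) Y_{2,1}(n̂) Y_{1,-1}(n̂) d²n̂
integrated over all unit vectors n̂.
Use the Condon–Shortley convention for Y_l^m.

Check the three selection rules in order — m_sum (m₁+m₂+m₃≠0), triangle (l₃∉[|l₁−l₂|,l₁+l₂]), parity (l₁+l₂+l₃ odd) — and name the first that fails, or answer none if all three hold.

triangle

azimuthal sum: 0 + 1 − 1 = 0  ✓
2 ≤ 1 ≤ 6 (triangle on l)  ✗
L = 4 + 2 + 1 = 7 (odd)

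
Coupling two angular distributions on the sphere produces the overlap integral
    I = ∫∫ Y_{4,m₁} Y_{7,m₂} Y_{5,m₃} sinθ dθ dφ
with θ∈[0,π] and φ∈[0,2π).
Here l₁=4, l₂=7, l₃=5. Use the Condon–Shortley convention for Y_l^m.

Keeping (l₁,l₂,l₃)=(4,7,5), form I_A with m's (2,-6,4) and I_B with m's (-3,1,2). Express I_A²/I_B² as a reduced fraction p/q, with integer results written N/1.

1287/8575

l's match ⇒ only the (l;m) 3-j factors differ between A and B.
A: triangle coeff Δ(4,7,5) = 1/6126120; Σ_t [0,1]: t=0:+1/7257600 t=1:−1/4838400 = -1/14515200; (3j)²=3/1190 [(4 7 5; 2 -6 4)], sign=+1
B: triangle coeff Δ(4,7,5) = 1/6126120; Σ_t [5,6]: t=5:−1/172800 t=6:+1/1036800 = -1/207360; (3j)²=245/14586 [(4 7 5; -3 1 2)], sign=+1
I_A²/I_B² = (3/1190)/(245/14586) = 1287/8575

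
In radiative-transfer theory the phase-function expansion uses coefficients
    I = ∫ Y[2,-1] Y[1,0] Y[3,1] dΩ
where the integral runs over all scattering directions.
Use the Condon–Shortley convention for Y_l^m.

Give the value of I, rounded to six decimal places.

-0.233597

Checks pass: Σm=0; 6 even; l₃=3∈[1,3].
(2·2+1)(2·1+1)(2·3+1) = 105
Δ: 0! 4! 2! / 7! → 1/105
sum: t=0:+1/4 = 1/4
3j²(2 1 3; 0 0 0) = Δ·Π!·Σ² = 3/35  (sign -1)
sum: t=0:+1/6 = 1/6
3j²(2 1 3; -1 0 1) = Δ·Π!·Σ² = 8/105  (sign +1)
combine: 4πI² = 105·3/35·8/105 = 24/35
take √, sign -1: I = -0.23359668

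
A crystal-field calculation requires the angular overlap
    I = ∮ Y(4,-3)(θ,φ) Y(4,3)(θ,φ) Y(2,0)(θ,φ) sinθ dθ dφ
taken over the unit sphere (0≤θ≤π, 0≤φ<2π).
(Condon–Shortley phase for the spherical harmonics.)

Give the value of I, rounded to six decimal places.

m-sum 0 ✓  L=10 even ✓  0≤2≤8 ✓
Π(2lᵢ+1) = 9×9×5 = 405
triangle coeff Δ(4,4,2) = 1/13860
Σ_t [2,4]: t=2:+1/192 t=3:−1/36 t=4:+1/192 = -5/288
(3j)²=20/693 [(4 4 2; 0 0 0)], sign=-1
Σ_t [5,6]: t=5:−1/480 t=6:+1/720 = -1/1440
(3j)²=7/1980 [(4 4 2; -3 3 0)], sign=-1
⇒ 4πI² = 5/121
I = (+1)√(5/121/(4π)) = 0.05734392

0.057344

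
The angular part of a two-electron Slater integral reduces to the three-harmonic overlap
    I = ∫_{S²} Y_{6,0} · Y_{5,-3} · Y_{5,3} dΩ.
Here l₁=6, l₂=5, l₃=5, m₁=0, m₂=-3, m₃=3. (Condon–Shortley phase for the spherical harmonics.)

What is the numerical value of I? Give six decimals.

Rules hold: Σm=0, L=16 even, 1≤5≤11.
N = 13·11·11 = 1573
Δ = 6!·6!·4!/17! = 1/28588560
Racah Σ t=1..5: t=1:−1/345600 t=2:+1/13824 t=3:−1/5184 t=4:+1/13824 t=5:−1/345600 = -7/129600
⇒ 3j(6 5 5; 0 0 0)² = 80/7293, sgn +1
Racah Σ t=0..2: t=0:+1/2073600 t=1:−1/86400 t=2:+1/55296 = 29/4147200
⇒ 3j(6 5 5; 0 -3 3)² = 841/145860, sgn +1
4πI² = N·(3j₀)²·(3jₘ)² = 3364/33813
I = +1·√(0.0994884/4π) = 0.08897771

0.088978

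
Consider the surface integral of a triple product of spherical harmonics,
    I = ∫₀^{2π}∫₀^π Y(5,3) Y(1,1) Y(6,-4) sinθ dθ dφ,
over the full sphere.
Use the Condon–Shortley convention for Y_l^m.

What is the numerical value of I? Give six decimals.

0.274090

Checks pass: Σm=0; 12 even; l₃=6∈[4,6].
(2·5+1)(2·1+1)(2·6+1) = 429
Δ: 0! 10! 2! / 13! → 1/858
sum: t=0:+1/14400 = 1/14400
3j²(5 1 6; 0 0 0) = Δ·Π!·Σ² = 6/143  (sign +1)
sum: t=0:+1/161280 = 1/161280
3j²(5 1 6; 3 1 -4) = Δ·Π!·Σ² = 15/286  (sign +1)
combine: 4πI² = 429·6/143·15/286 = 135/143
take √, sign +1: I = 0.27409047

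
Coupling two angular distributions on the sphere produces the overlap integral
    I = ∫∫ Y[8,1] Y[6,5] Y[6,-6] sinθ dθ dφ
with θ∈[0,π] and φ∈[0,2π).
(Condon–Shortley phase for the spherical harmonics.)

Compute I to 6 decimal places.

m-sum 0 ✓  L=20 even ✓  2≤6≤14 ✓
Π(2lᵢ+1) = 17×13×13 = 2873
triangle coeff Δ(8,6,6) = 1/1309458150
Σ_t [2,6]: t=2:+1/49766400 t=3:−1/3110400 t=4:+1/1327104 t=5:−1/3110400 t=6:+1/49766400 = 1/6635520
(3j)²=350/46189 [(8 6 6; 0 0 0)], sign=+1
Σ_t [7,7]: t=7:−1/4877107200 = -1/4877107200
(3j)²=33/29393 [(8 6 6; 1 5 -6)], sign=-1
⇒ 4πI² = 150/6137
I = (-1)√(150/6137/(4π)) = -0.04410244

-0.044102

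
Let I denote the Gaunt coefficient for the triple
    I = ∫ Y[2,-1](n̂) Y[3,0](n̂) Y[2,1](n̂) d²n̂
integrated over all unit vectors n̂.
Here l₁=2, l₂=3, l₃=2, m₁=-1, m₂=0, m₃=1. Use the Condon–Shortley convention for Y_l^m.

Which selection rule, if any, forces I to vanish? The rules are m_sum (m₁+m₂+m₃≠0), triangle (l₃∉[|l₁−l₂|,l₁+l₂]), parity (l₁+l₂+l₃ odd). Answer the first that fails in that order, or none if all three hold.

parity

azimuthal sum: -1 + 0 + 1 = 0  ✓
1 ≤ 2 ≤ 5 (triangle on l)  ✓
L = 2 + 3 + 2 = 7 (odd)  ✗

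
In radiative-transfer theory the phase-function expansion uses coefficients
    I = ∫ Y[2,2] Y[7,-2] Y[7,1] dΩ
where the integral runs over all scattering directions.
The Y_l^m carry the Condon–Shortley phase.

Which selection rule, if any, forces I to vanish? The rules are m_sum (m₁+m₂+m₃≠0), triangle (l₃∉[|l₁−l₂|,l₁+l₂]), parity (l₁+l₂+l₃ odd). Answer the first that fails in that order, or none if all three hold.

Σmᵢ = 1  ✗
l₃∈[|l₁−l₂|,l₁+l₂]=[5,9], have l₃=7
Σlᵢ = 16 ⇒ even

m_sum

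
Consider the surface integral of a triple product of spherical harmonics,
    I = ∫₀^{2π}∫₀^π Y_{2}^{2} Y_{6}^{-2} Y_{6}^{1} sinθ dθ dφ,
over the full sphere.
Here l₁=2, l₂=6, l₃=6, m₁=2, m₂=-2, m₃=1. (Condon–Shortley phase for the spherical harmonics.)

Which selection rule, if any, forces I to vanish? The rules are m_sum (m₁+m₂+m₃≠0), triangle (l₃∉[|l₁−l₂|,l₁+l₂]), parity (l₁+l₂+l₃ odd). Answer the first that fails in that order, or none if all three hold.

m_sum

azimuthal sum: 2 − 2 + 1 = 1  ✗
4 ≤ 6 ≤ 8 (triangle on l)
L = 2 + 6 + 6 = 14 (even)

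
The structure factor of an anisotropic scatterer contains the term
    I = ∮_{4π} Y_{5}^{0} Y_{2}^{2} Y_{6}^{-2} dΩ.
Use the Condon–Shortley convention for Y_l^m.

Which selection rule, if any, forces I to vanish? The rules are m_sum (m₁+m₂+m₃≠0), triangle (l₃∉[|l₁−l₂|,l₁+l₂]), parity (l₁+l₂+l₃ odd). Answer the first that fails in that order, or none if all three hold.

parity

azimuthal sum: 0 + 2 − 2 = 0  ✓
3 ≤ 6 ≤ 7 (triangle on l)  ✓
L = 5 + 2 + 6 = 13 (odd)  ✗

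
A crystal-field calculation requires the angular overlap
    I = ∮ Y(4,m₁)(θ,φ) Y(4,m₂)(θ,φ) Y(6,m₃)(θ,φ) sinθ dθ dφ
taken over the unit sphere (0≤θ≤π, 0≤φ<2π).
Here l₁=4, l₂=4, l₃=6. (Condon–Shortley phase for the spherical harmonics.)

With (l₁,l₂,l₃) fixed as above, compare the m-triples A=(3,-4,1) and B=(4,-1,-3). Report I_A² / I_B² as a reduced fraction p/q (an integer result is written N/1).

7/40

Shared (l₁,l₂,l₃)=(4,4,6): N and (l;000)² cancel in I_A²/I_B².
A: Δ = 2!·6!·6!/15! = 1/1261260; Racah Σ t=0..0: t=0:+1/172800 = 1/172800; ⇒ 3j(4 4 6; 3 -4 1)² = 7/2145, sgn -1
B: Δ = 2!·6!·6!/15! = 1/1261260; Racah Σ t=0..0: t=0:+1/51840 = 1/51840; ⇒ 3j(4 4 6; 4 -1 -3)² = 8/429, sgn -1
I_A²/I_B² = (7/2145)/(8/429) = 7/40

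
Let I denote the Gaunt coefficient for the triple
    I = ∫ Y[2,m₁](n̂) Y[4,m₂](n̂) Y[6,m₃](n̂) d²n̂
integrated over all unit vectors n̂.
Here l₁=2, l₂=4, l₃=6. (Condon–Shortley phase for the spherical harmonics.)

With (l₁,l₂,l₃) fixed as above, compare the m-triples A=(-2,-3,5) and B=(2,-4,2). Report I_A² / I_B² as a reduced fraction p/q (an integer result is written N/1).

Shared (l₁,l₂,l₃)=(2,4,6): N and (l;000)² cancel in I_A²/I_B².
A: Δ = 0!·4!·8!/13! = 1/6435; Racah Σ t=0..0: t=0:+1/120960 = 1/120960; ⇒ 3j(2 4 6; -2 -3 5)² = 2/39, sgn -1
B: Δ = 0!·4!·8!/13! = 1/6435; Racah Σ t=0..0: t=0:+1/967680 = 1/967680; ⇒ 3j(2 4 6; 2 -4 2)² = 1/6435, sgn +1
I_A²/I_B² = (2/39)/(1/6435) = 330/1

330/1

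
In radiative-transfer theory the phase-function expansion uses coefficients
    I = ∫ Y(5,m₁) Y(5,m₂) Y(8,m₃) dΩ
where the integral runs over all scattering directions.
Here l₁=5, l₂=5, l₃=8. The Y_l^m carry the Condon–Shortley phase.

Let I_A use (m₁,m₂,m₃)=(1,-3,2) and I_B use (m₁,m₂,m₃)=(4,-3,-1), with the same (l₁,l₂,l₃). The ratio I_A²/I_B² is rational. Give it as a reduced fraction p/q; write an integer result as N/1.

Same 5,5,8: normalisation and zero-m 3j drop out of the ratio.
A: Δ: 2! 8! 8! / 19! → 1/37413090; sum: t=0:+1/1658880 t=1:−1/3628800 t=2:+1/116121600 = 13/38707200; 3j²(5 5 8; 1 -3 2) = Δ·Π!·Σ² = 39/3553  (sign +1)
B: Δ: 2! 8! 8! / 19! → 1/37413090; sum: t=0:+1/14515200 t=1:−1/203212800 = 13/203212800; 3j²(5 5 8; 4 -3 -1) = Δ·Π!·Σ² = 104/17765  (sign -1)
I_A²/I_B² = (39/3553)/(104/17765) = 15/8

15/8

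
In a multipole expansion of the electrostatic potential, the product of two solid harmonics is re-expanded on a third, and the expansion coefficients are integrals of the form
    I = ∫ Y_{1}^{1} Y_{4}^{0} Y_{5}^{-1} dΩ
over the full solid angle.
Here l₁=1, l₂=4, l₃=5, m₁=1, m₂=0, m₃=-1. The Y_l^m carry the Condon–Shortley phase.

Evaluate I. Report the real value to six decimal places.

m-sum 0 ✓  L=10 even ✓  3≤5≤5 ✓
Π(2lᵢ+1) = 3×9×11 = 297
triangle coeff Δ(1,4,5) = 1/495
Σ_t [0,0]: t=0:+1/576 = 1/576
(3j)²=5/99 [(1 4 5; 0 0 0)], sign=-1
Σ_t [0,0]: t=0:+1/1152 = 1/1152
(3j)²=1/33 [(1 4 5; 1 0 -1)], sign=+1
⇒ 4πI² = 5/11
I = (-1)√(5/11/(4π)) = -0.19018827

-0.190188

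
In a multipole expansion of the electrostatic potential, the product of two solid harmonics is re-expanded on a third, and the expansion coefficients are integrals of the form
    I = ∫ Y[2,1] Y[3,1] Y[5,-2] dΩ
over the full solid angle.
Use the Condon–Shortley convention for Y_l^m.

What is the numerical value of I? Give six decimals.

0.245532

Checks pass: Σm=0; 10 even; l₃=5∈[1,5].
(2·2+1)(2·3+1)(2·5+1) = 385
Δ: 0! 4! 6! / 11! → 1/2310
sum: t=0:+1/144 = 1/144
3j²(2 3 5; 0 0 0) = Δ·Π!·Σ² = 10/231  (sign -1)
sum: t=0:+1/288 = 1/288
3j²(2 3 5; 1 1 -2) = Δ·Π!·Σ² = 1/22  (sign -1)
combine: 4πI² = 385·10/231·1/22 = 25/33
take √, sign +1: I = 0.24553200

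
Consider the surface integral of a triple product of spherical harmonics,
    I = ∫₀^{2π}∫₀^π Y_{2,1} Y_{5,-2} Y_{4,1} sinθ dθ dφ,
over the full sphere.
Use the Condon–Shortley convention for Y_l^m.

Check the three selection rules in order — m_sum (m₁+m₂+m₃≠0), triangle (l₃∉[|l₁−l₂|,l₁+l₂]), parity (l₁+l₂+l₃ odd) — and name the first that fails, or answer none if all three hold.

m₁+m₂+m₃ = 1 − 2 + 1 = 0  ✓
triangle: |2−5|=3 ≤ l₃=4 ≤ 2+5=7  ✓
parity: l₁+l₂+l₃ = 11 is odd  ✗

parity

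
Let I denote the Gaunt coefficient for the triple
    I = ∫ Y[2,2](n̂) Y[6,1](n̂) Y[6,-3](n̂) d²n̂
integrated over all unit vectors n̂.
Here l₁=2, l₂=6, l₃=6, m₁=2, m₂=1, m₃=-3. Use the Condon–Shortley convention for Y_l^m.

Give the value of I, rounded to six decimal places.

Rules hold: Σm=0, L=14 even, 4≤6≤8.
N = 5·13·13 = 845
Δ = 2!·2!·10!/15! = 1/90090
Racah Σ t=0..2: t=0:+1/69120 t=1:−1/14400 t=2:+1/69120 = -7/172800
⇒ 3j(2 6 6; 0 0 0)² = 14/715, sgn -1
Racah Σ t=0..0: t=0:+1/120960 = 1/120960
⇒ 3j(2 6 6; 2 1 -3)² = 24/1001, sgn -1
4πI² = N·(3j₀)²·(3jₘ)² = 48/121
I = +1·√(0.396694/4π) = 0.17767364

0.177674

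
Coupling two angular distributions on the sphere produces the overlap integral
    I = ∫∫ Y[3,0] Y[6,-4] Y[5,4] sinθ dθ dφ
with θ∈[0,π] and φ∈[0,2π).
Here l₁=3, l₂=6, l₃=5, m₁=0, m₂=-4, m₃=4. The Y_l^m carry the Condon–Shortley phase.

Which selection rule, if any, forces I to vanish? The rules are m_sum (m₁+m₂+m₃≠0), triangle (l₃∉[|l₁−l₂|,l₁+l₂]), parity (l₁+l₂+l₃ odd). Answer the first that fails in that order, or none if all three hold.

none

azimuthal sum: 0 − 4 + 4 = 0  ✓
3 ≤ 5 ≤ 9 (triangle on l)  ✓
L = 3 + 6 + 5 = 14 (even)  ✓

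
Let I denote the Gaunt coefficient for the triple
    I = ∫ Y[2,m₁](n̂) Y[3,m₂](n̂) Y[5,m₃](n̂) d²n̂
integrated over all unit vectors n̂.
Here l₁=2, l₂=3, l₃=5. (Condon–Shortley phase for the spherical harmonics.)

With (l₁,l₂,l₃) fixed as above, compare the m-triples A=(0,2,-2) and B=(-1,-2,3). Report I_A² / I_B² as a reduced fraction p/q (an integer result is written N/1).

9/16

l's match ⇒ only the (l;m) 3-j factors differ between A and B.
A: triangle coeff Δ(2,3,5) = 1/2310; Σ_t [0,0]: t=0:+1/480 = 1/480; (3j)²=3/110 [(2 3 5; 0 2 -2)], sign=-1
B: triangle coeff Δ(2,3,5) = 1/2310; Σ_t [0,0]: t=0:+1/720 = 1/720; (3j)²=8/165 [(2 3 5; -1 -2 3)], sign=+1
I_A²/I_B² = (3/110)/(8/165) = 9/16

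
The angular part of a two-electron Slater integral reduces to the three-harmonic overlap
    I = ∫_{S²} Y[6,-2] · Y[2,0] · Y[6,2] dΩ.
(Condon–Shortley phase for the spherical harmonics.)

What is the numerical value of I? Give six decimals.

0.114688

Rules hold: Σm=0, L=14 even, 4≤6≤8.
N = 13·5·13 = 845
Δ = 2!·10!·2!/15! = 1/90090
Racah Σ t=0..2: t=0:+1/69120 t=1:−1/14400 t=2:+1/69120 = -7/172800
⇒ 3j(6 2 6; 0 0 0)² = 14/715, sgn -1
Racah Σ t=0..2: t=0:+1/322560 t=1:−1/30240 t=2:+1/69120 = -1/64512
⇒ 3j(6 2 6; -2 0 2)² = 10/1001, sgn -1
4πI² = N·(3j₀)²·(3jₘ)² = 20/121
I = +1·√(0.165289/4π) = 0.11468784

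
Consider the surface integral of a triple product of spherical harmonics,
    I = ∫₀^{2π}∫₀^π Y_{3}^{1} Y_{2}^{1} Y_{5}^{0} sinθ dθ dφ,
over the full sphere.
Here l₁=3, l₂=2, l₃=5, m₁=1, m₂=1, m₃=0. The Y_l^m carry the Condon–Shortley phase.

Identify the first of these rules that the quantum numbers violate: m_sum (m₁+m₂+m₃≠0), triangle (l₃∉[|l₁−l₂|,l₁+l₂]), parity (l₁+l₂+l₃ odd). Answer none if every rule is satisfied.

Σmᵢ = 2  ✗
l₃∈[|l₁−l₂|,l₁+l₂]=[1,5], have l₃=5
Σlᵢ = 10 ⇒ even

m_sum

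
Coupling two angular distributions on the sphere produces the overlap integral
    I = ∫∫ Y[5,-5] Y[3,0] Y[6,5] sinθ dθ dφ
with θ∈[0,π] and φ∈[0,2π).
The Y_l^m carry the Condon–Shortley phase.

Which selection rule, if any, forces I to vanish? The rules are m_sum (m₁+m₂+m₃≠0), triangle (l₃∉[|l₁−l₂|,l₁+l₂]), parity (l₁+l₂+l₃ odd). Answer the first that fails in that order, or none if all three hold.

azimuthal sum: -5 + 0 + 5 = 0  ✓
2 ≤ 6 ≤ 8 (triangle on l)  ✓
L = 5 + 3 + 6 = 14 (even)  ✓

none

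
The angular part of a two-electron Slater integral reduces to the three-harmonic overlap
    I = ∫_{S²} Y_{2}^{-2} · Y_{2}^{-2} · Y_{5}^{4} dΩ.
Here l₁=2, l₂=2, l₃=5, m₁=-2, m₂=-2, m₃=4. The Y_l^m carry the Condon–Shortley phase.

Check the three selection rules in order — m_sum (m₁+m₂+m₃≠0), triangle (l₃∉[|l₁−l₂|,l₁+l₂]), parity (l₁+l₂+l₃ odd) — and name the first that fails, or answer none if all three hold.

triangle

m₁+m₂+m₃ = -2 − 2 + 4 = 0  ✓
triangle: |2−2|=0 ≤ l₃=5 ≤ 2+2=4  ✗
parity: l₁+l₂+l₃ = 9 is odd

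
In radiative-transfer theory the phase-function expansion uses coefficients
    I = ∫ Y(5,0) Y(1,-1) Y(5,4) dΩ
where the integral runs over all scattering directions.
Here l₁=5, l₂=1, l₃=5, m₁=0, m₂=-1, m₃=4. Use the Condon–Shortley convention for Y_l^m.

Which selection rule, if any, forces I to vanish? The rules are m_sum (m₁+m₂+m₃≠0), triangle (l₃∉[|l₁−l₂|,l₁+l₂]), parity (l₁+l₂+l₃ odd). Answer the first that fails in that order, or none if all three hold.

m_sum

Σmᵢ = 3  ✗
l₃∈[|l₁−l₂|,l₁+l₂]=[4,6], have l₃=5
Σlᵢ = 11 ⇒ odd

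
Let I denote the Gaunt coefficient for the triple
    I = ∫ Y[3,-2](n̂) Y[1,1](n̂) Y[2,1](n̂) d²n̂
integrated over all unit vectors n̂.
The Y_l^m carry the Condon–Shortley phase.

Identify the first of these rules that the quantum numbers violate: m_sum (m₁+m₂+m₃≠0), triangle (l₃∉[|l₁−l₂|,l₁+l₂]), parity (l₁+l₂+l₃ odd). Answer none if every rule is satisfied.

none

Σmᵢ = 0  ✓
l₃∈[|l₁−l₂|,l₁+l₂]=[2,4], have l₃=2  ✓
Σlᵢ = 6 ⇒ even  ✓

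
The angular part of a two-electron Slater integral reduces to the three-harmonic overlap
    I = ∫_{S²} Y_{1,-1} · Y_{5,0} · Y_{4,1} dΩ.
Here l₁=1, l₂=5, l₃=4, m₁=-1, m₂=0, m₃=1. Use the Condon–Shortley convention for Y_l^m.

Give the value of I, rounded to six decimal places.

0.155288

Rules hold: Σm=0, L=10 even, 4≤4≤6.
N = 3·11·9 = 297
Δ = 2!·0!·8!/11! = 1/495
Racah Σ t=1..1: t=1:−1/576 = -1/576
⇒ 3j(1 5 4; 0 0 0)² = 5/99, sgn -1
Racah Σ t=2..2: t=2:+1/1440 = 1/1440
⇒ 3j(1 5 4; -1 0 1)² = 2/99, sgn -1
4πI² = N·(3j₀)²·(3jₘ)² = 10/33
I = +1·√(0.30303/4π) = 0.15528807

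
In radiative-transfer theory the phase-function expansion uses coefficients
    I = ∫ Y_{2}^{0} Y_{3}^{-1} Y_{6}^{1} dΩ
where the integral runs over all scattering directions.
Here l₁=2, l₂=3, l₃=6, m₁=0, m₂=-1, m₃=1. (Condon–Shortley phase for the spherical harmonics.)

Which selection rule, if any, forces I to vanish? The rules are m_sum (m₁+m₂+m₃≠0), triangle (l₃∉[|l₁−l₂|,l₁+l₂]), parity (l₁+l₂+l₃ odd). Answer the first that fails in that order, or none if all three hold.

Σmᵢ = 0  ✓
l₃∈[|l₁−l₂|,l₁+l₂]=[1,5], have l₃=6  ✗
Σlᵢ = 11 ⇒ odd

triangle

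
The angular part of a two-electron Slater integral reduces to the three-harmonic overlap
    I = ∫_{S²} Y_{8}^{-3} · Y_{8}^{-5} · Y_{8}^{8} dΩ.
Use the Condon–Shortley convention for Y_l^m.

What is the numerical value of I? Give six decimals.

Rules hold: Σm=0, L=24 even, 0≤8≤16.
N = 17·17·17 = 4913
Δ = 8!·8!·8!/25! = 1/236637794250
Racah Σ t=0..8: t=0:+1/65548320768000 t=1:−1/128024064000 t=2:+1/2985984000 t=3:−1/373248000 t=4:+1/191102976 t=5:−1/373248000 t=6:+1/2985984000 t=7:−1/128024064000 t=8:+1/65548320768000 = 11/20808990720
⇒ 3j(8 8 8; 0 0 0)² = 490/96577, sgn +1
Racah Σ t=3..3: t=3:−1/1170505728000 = -1/1170505728000
⇒ 3j(8 8 8; -3 -5 8)² = 429/37145, sgn -1
4πI² = N·(3j₀)²·(3jₘ)² = 54978/190969
I = -1·√(0.28789/4π) = -0.15135895

-0.151359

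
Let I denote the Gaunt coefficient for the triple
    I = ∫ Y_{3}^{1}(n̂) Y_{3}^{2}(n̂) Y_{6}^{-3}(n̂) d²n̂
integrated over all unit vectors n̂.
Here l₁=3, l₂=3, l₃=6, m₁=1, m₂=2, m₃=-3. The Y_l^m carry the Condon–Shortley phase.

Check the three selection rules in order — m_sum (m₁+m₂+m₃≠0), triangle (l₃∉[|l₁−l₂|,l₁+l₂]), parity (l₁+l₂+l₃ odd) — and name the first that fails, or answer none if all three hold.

m₁+m₂+m₃ = 1 + 2 − 3 = 0  ✓
triangle: |3−3|=0 ≤ l₃=6 ≤ 3+3=6  ✓
parity: l₁+l₂+l₃ = 12 is even  ✓

none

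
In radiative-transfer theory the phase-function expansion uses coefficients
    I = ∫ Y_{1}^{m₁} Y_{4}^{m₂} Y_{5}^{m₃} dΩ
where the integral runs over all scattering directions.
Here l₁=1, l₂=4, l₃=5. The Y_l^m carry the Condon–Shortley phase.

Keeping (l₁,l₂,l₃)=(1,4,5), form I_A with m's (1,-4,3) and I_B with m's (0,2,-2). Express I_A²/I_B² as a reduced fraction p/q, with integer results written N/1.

1/21

Shared (l₁,l₂,l₃)=(1,4,5): N and (l;000)² cancel in I_A²/I_B².
A: Δ = 0!·2!·8!/11! = 1/495; Racah Σ t=0..0: t=0:+1/80640 = 1/80640; ⇒ 3j(1 4 5; 1 -4 3)² = 1/495, sgn +1
B: Δ = 0!·2!·8!/11! = 1/495; Racah Σ t=0..0: t=0:+1/1440 = 1/1440; ⇒ 3j(1 4 5; 0 2 -2)² = 7/165, sgn -1
I_A²/I_B² = (1/495)/(7/165) = 1/21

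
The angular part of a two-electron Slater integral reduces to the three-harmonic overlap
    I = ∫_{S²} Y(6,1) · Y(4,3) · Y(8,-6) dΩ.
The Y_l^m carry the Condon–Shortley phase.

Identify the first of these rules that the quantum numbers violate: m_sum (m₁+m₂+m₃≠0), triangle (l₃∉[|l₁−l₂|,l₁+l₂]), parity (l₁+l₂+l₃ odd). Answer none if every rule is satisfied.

m₁+m₂+m₃ = 1 + 3 − 6 = -2  ✗
triangle: |6−4|=2 ≤ l₃=8 ≤ 6+4=10
parity: l₁+l₂+l₃ = 18 is even

m_sum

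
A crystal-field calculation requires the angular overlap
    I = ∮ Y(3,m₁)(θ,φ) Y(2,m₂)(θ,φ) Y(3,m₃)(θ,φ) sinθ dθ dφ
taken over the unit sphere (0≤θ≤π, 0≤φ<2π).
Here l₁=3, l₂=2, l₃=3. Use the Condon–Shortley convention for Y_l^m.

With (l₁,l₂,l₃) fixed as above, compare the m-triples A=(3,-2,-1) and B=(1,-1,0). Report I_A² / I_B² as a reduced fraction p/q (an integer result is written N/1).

Same 3,2,3: normalisation and zero-m 3j drop out of the ratio.
A: Δ: 2! 4! 2! / 9! → 1/3780; sum: t=0:+1/96 = 1/96; 3j²(3 2 3; 3 -2 -1) = Δ·Π!·Σ² = 1/42  (sign +1)
B: Δ: 2! 4! 2! / 9! → 1/3780; sum: t=0:+1/8 t=1:−1/12 = 1/24; 3j²(3 2 3; 1 -1 0) = Δ·Π!·Σ² = 1/210  (sign -1)
I_A²/I_B² = (1/42)/(1/210) = 5/1

5/1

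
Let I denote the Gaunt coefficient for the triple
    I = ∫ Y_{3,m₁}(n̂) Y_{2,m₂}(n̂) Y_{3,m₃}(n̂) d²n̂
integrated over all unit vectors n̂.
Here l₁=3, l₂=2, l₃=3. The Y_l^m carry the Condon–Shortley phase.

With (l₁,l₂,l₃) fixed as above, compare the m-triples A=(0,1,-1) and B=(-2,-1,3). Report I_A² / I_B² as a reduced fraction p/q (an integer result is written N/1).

2/25

Same 3,2,3: normalisation and zero-m 3j drop out of the ratio.
A: Δ: 2! 4! 2! / 9! → 1/3780; sum: t=1:−1/8 t=2:+1/12 = -1/24; 3j²(3 2 3; 0 1 -1) = Δ·Π!·Σ² = 1/210  (sign -1)
B: Δ: 2! 4! 2! / 9! → 1/3780; sum: t=1:−1/48 = -1/48; 3j²(3 2 3; -2 -1 3) = Δ·Π!·Σ² = 5/84  (sign -1)
I_A²/I_B² = (1/210)/(5/84) = 2/25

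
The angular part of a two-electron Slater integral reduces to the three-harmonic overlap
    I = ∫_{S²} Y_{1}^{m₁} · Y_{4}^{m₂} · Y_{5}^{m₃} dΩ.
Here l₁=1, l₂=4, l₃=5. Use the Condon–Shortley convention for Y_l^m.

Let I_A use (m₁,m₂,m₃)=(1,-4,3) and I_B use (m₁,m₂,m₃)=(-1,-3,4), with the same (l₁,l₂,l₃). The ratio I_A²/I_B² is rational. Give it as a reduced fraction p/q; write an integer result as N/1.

l's match ⇒ only the (l;m) 3-j factors differ between A and B.
A: triangle coeff Δ(1,4,5) = 1/495; Σ_t [0,0]: t=0:+1/80640 = 1/80640; (3j)²=1/495 [(1 4 5; 1 -4 3)], sign=+1
B: triangle coeff Δ(1,4,5) = 1/495; Σ_t [0,0]: t=0:+1/10080 = 1/10080; (3j)²=4/55 [(1 4 5; -1 -3 4)], sign=-1
I_A²/I_B² = (1/495)/(4/55) = 1/36

1/36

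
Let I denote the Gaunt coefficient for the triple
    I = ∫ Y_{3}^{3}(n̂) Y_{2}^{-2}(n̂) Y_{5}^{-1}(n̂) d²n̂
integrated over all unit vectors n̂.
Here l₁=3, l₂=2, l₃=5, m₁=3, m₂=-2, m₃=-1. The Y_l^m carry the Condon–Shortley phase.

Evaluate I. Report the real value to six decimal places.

-0.023961

Checks pass: Σm=0; 10 even; l₃=5∈[1,5].
(2·3+1)(2·2+1)(2·5+1) = 385
Δ: 0! 6! 4! / 11! → 1/2310
sum: t=0:+1/144 = 1/144
3j²(3 2 5; 0 0 0) = Δ·Π!·Σ² = 10/231  (sign -1)
sum: t=0:+1/17280 = 1/17280
3j²(3 2 5; 3 -2 -1) = Δ·Π!·Σ² = 1/2310  (sign +1)
combine: 4πI² = 385·10/231·1/2310 = 5/693
take √, sign -1: I = -0.02396147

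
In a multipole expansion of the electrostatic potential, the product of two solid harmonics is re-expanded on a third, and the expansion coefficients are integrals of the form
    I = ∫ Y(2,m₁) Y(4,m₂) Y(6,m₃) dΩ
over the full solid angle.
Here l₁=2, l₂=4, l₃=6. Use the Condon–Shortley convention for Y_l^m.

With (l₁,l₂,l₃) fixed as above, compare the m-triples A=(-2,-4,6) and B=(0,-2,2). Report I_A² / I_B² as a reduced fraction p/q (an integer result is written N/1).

Same 2,4,6: normalisation and zero-m 3j drop out of the ratio.
A: Δ: 0! 4! 8! / 13! → 1/6435; sum: t=0:+1/967680 = 1/967680; 3j²(2 4 6; -2 -4 6) = Δ·Π!·Σ² = 1/13  (sign +1)
B: Δ: 0! 4! 8! / 13! → 1/6435; sum: t=0:+1/5760 = 1/5760; 3j²(2 4 6; 0 -2 2) = Δ·Π!·Σ² = 56/2145  (sign +1)
I_A²/I_B² = (1/13)/(56/2145) = 165/56

165/56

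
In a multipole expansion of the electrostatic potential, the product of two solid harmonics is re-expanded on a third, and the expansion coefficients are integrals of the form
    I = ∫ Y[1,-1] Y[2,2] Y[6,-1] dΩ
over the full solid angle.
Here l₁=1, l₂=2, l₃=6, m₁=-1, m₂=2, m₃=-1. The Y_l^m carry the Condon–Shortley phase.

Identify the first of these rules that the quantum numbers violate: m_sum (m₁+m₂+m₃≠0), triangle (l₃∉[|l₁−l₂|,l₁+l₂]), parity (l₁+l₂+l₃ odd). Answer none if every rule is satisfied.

m₁+m₂+m₃ = -1 + 2 − 1 = 0  ✓
triangle: |1−2|=1 ≤ l₃=6 ≤ 1+2=3  ✗
parity: l₁+l₂+l₃ = 9 is odd

triangle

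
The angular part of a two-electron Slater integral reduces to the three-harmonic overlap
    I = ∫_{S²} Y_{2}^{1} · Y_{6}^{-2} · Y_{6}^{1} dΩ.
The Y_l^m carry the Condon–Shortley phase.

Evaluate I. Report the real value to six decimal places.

0.088837

Checks pass: Σm=0; 14 even; l₃=6∈[4,8].
(2·2+1)(2·6+1)(2·6+1) = 845
Δ: 2! 2! 10! / 15! → 1/90090
sum: t=0:+1/69120 t=1:−1/14400 t=2:+1/69120 = -7/172800
3j²(2 6 6; 0 0 0) = Δ·Π!·Σ² = 14/715  (sign -1)
sum: t=0:+1/34560 t=1:−1/60480 = 1/80640
3j²(2 6 6; 1 -2 1) = Δ·Π!·Σ² = 6/1001  (sign -1)
combine: 4πI² = 845·14/715·6/1001 = 12/121
take √, sign +1: I = 0.08883682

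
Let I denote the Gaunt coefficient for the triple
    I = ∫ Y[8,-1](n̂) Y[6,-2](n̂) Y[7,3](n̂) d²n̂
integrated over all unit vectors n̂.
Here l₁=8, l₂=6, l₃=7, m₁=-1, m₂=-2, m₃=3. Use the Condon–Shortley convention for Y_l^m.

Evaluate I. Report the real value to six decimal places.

Σlᵢ=21 odd — θ-integrand is odd under cosθ→−cosθ; I=0

0.000000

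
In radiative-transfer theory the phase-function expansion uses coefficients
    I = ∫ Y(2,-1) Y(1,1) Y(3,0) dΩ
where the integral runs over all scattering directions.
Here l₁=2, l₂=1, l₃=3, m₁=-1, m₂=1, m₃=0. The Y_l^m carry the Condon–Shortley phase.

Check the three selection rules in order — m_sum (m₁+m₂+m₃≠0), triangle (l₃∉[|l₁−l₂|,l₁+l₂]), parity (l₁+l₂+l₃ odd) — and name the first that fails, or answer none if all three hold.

azimuthal sum: -1 + 1 + 0 = 0  ✓
1 ≤ 3 ≤ 3 (triangle on l)  ✓
L = 2 + 1 + 3 = 6 (even)  ✓

none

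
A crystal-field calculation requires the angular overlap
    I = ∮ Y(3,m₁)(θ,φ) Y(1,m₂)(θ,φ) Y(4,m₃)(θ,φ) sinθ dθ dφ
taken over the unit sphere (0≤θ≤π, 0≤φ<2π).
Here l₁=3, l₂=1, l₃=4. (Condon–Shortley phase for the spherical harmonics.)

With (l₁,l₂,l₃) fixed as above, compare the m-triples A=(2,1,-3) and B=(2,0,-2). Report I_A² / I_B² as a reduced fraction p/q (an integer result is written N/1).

l's match ⇒ only the (l;m) 3-j factors differ between A and B.
A: triangle coeff Δ(3,1,4) = 1/252; Σ_t [0,0]: t=0:+1/240 = 1/240; (3j)²=1/12 [(3 1 4; 2 1 -3)], sign=-1
B: triangle coeff Δ(3,1,4) = 1/252; Σ_t [0,0]: t=0:+1/120 = 1/120; (3j)²=1/21 [(3 1 4; 2 0 -2)], sign=+1
I_A²/I_B² = (1/12)/(1/21) = 7/4

7/4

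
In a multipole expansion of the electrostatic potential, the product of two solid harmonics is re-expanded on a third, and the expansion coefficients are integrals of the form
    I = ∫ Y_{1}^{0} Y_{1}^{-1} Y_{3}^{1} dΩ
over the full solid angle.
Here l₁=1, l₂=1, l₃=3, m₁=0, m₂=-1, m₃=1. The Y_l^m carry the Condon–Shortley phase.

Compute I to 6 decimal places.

l₃=3 ∉ [0,2] — triangle fails ⇒ I = 0

0.000000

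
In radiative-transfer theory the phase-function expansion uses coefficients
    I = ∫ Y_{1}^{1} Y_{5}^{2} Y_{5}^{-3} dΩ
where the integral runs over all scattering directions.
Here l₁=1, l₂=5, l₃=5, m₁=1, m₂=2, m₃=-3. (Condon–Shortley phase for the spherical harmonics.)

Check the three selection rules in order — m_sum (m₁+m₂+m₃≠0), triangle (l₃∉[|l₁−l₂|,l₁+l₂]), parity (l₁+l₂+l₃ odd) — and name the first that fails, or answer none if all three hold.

parity

azimuthal sum: 1 + 2 − 3 = 0  ✓
4 ≤ 5 ≤ 6 (triangle on l)  ✓
L = 1 + 5 + 5 = 11 (odd)  ✗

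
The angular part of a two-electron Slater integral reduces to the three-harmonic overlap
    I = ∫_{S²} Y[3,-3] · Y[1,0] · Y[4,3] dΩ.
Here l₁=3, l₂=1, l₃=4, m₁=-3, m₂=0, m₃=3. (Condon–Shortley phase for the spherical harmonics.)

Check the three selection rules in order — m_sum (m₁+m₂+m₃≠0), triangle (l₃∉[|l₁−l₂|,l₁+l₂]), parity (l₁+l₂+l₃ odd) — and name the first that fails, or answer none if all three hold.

azimuthal sum: -3 + 0 + 3 = 0  ✓
2 ≤ 4 ≤ 4 (triangle on l)  ✓
L = 3 + 1 + 4 = 8 (even)  ✓

none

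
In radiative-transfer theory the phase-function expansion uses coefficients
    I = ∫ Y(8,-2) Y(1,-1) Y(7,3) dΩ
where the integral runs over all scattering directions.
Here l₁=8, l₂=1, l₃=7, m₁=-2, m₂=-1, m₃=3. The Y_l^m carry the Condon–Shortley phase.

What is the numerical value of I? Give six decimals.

m-sum 0 ✓  L=16 even ✓  7≤7≤9 ✓
Π(2lᵢ+1) = 17×3×15 = 765
triangle coeff Δ(8,1,7) = 1/2040
Σ_t [1,1]: t=1:−1/25401600 = -1/25401600
(3j)²=8/255 [(8 1 7; 0 0 0)], sign=+1
Σ_t [0,0]: t=0:+1/174182400 = 1/174182400
(3j)²=1/136 [(8 1 7; -2 -1 3)], sign=+1
⇒ 4πI² = 3/17
I = (+1)√(3/17/(4π)) = 0.11850352

0.118504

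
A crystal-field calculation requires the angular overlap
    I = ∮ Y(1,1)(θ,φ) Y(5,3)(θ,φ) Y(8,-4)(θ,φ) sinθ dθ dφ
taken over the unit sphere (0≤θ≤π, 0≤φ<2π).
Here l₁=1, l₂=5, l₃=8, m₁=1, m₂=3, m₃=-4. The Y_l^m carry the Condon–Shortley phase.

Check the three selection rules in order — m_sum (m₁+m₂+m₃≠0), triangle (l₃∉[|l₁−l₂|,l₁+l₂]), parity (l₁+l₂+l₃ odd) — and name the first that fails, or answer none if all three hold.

triangle

m₁+m₂+m₃ = 1 + 3 − 4 = 0  ✓
triangle: |1−5|=4 ≤ l₃=8 ≤ 1+5=6  ✗
parity: l₁+l₂+l₃ = 14 is even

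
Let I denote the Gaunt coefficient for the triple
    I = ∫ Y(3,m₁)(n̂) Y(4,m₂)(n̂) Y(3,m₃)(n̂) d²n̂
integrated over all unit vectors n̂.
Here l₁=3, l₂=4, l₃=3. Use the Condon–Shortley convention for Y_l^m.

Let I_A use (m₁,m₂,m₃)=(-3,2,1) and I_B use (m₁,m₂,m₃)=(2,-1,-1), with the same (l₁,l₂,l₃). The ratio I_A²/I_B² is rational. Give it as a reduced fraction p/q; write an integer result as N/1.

l's match ⇒ only the (l;m) 3-j factors differ between A and B.
A: triangle coeff Δ(3,4,3) = 1/34650; Σ_t [4,4]: t=4:+1/192 = 1/192; (3j)²=3/77 [(3 4 3; -3 2 1)], sign=+1
B: triangle coeff Δ(3,4,3) = 1/34650; Σ_t [0,1]: t=0:+1/144 t=1:−1/48 = -1/72; (3j)²=16/693 [(3 4 3; 2 -1 -1)], sign=-1
I_A²/I_B² = (3/77)/(16/693) = 27/16

27/16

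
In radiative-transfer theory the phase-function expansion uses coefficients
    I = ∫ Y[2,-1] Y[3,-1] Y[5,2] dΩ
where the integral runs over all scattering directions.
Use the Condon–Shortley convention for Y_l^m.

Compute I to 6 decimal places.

Checks pass: Σm=0; 10 even; l₃=5∈[1,5].
(2·2+1)(2·3+1)(2·5+1) = 385
Δ: 0! 4! 6! / 11! → 1/2310
sum: t=0:+1/144 = 1/144
3j²(2 3 5; 0 0 0) = Δ·Π!·Σ² = 10/231  (sign -1)
sum: t=0:+1/288 = 1/288
3j²(2 3 5; -1 -1 2) = Δ·Π!·Σ² = 1/22  (sign -1)
combine: 4πI² = 385·10/231·1/22 = 25/33
take √, sign +1: I = 0.24553200

0.245532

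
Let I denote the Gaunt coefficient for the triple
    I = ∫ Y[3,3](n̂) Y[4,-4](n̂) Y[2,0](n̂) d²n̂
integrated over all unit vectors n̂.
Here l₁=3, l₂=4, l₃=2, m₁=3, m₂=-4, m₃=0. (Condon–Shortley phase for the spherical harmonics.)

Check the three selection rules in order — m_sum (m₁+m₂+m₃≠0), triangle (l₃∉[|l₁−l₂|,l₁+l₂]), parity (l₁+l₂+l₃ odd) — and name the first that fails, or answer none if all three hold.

m_sum

m₁+m₂+m₃ = 3 − 4 + 0 = -1  ✗
triangle: |3−4|=1 ≤ l₃=2 ≤ 3+4=7
parity: l₁+l₂+l₃ = 9 is odd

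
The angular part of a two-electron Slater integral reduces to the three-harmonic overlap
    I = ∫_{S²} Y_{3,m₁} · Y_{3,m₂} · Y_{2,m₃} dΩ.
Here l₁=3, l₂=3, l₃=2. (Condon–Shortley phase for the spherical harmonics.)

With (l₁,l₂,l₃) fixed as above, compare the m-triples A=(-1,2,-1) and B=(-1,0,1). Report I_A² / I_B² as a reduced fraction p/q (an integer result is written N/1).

15/2

l's match ⇒ only the (l;m) 3-j factors differ between A and B.
A: triangle coeff Δ(3,3,2) = 1/3780; Σ_t [3,4]: t=3:−1/12 t=4:+1/48 = -1/16; (3j)²=1/28 [(3 3 2; -1 2 -1)], sign=+1
B: triangle coeff Δ(3,3,2) = 1/3780; Σ_t [2,3]: t=2:+1/8 t=3:−1/12 = 1/24; (3j)²=1/210 [(3 3 2; -1 0 1)], sign=-1
I_A²/I_B² = (1/28)/(1/210) = 15/2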